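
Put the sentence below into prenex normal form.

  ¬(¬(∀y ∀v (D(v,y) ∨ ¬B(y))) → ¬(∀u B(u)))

Eliminate → and ↔ using ¬ and ∨.
  ¬(¬¬(∀y ∀v (D(v,y) ∨ ¬B(y))) ∨ ¬(∀u B(u)))
Drive negations inward (¬∀x A ≡ ∃x ¬A, ¬∃x A ≡ ∀x ¬A, De Morgan for ∧/∨):
  (∃y ∃v (¬D(v,y) ∧ B(y))) ∧ (∀u B(u))
All bound variables are already distinct, so no renaming is needed.
Extract every quantifier outward, since the variables are now distinct and don't occur free across branches:
  ∃y ∃v ∀u (¬D(v,y) ∧ B(y) ∧ B(u))

∃y ∃v ∀u (¬D(v,y) ∧ B(y) ∧ B(u))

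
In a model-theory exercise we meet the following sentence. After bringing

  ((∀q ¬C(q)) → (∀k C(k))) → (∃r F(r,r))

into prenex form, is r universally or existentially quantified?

Rewrite implications/biconditionals: A → B as ¬A ∨ B.
  ¬(¬(∀q ¬C(q)) ∨ (∀k C(k))) ∨ (∃r F(r,r))
Drive negations inward (¬∀x A ≡ ∃x ¬A, ¬∃x A ≡ ∀x ¬A, De Morgan for ∧/∨):
  (∀q ¬C(q)) ∧ (∃k ¬C(k)) ∨ (∃r F(r,r))
All bound variables are already distinct, so no renaming is needed.
Pull the quantifiers to the front (each side's bound variable is not free in the other side):
  ∀q ∃k ∃r (¬C(q) ∧ ¬C(k) ∨ F(r,r))
The quantifier ∃r sits under an even number of negations (counting the antecedent side of each →), so it remains existential.

existential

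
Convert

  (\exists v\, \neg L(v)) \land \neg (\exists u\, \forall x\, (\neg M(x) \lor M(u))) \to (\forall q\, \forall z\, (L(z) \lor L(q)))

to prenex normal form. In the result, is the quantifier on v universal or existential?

Eliminate → and ↔ using ¬ and ∨.
  \neg ((\exists v\, \neg L(v)) \land \neg (\exists u\, \forall x\, (\neg M(x) \lor M(u)))) \lor (\forall q\, \forall z\, (L(z) \lor L(q)))
Drive negations inward (¬∀x A ≡ ∃x ¬A, ¬∃x A ≡ ∀x ¬A, De Morgan for ∧/∨):
  (\forall v\, L(v)) \lor (\exists u\, \forall x\, (\neg M(x) \lor M(u))) \lor (\forall q\, \forall z\, (L(z) \lor L(q)))
All bound variables are already distinct, so no renaming is needed.
Pull the quantifiers to the front (each side's bound variable is not free in the other side):
  \forall v\, \exists u\, \forall x\, \forall q\, \forall z\, (L(v) \lor \neg M(x) \lor M(u) \lor L(z) \lor L(q))
The quantifier \exists v sits under an odd number of negations (counting the antecedent side of each →), so it flips to \forall v.

universal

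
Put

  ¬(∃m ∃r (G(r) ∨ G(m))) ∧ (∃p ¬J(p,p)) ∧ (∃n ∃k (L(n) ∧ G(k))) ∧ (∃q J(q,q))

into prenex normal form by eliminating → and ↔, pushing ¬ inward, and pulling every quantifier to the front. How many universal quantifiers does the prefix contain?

2

Move each ¬ inward, flipping quantifiers it crosses:
  (∀m ∀r (¬G(r) ∧ ¬G(m))) ∧ (∃p ¬J(p,p)) ∧ (∃n ∃k (L(n) ∧ G(k))) ∧ (∃q J(q,q))
All bound variables are already distinct, so no renaming is needed.
Pull the quantifiers to the front (each side's bound variable is not free in the other side):
  ∀m ∀r ∃p ∃n ∃k ∃q (¬G(r) ∧ ¬G(m) ∧ ¬J(p,p) ∧ L(n) ∧ G(k) ∧ J(q,q))
The prefix is ∀m ∀r ∃p ∃n ∃k ∃q: 2 universal, 4 existential.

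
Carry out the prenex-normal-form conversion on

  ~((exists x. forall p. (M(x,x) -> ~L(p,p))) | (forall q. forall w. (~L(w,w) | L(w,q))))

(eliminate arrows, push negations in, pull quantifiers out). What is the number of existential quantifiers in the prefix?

Eliminate → and ↔ using ¬ and ∨.
  ~((exists x. forall p. (~M(x,x) | ~L(p,p))) | (forall q. forall w. (~L(w,w) | L(w,q))))
Move each ¬ inward, flipping quantifiers it crosses:
  (forall x. exists p. (M(x,x) & L(p,p))) & (exists q. exists w. (L(w,w) & ~L(w,q)))
All bound variables are already distinct, so no renaming is needed.
Pull the quantifiers to the front (each side's bound variable is not free in the other side):
  forall x. exists p. exists q. exists w. (M(x,x) & L(p,p) & L(w,w) & ~L(w,q))
The prefix is forall x exists p exists q exists w: 1 universal, 3 existential.

3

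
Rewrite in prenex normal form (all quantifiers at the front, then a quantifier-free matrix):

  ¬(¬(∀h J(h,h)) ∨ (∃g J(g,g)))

∀h ∀g (J(h,h) ∧ ¬J(g,g))

Move each ¬ inward, flipping quantifiers it crosses:
  (∀h J(h,h)) ∧ (∀g ¬J(g,g))
All bound variables are already distinct, so no renaming is needed.
Pull the quantifiers to the front (each side's bound variable is not free in the other side):
  ∀h ∀g (J(h,h) ∧ ¬J(g,g))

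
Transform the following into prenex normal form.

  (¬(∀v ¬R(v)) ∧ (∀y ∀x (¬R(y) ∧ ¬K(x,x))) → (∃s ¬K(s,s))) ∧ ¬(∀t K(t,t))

Eliminate → and ↔ using ¬ and ∨.
  (¬(¬(∀v ¬R(v)) ∧ (∀y ∀x (¬R(y) ∧ ¬K(x,x)))) ∨ (∃s ¬K(s,s))) ∧ ¬(∀t K(t,t))
Drive negations inward (¬∀x A ≡ ∃x ¬A, ¬∃x A ≡ ∀x ¬A, De Morgan for ∧/∨):
  ((∀v ¬R(v)) ∨ (∃y ∃x (R(y) ∨ K(x,x))) ∨ (∃s ¬K(s,s))) ∧ (∃t ¬K(t,t))
All bound variables are already distinct, so no renaming is needed.
Pull the quantifiers to the front (each side's bound variable is not free in the other side):
  ∀v ∃y ∃x ∃s ∃t ((¬R(v) ∨ R(y) ∨ K(x,x) ∨ ¬K(s,s)) ∧ ¬K(t,t))

∀v ∃y ∃x ∃s ∃t ((¬R(v) ∨ R(y) ∨ K(x,x) ∨ ¬K(s,s)) ∧ ¬K(t,t))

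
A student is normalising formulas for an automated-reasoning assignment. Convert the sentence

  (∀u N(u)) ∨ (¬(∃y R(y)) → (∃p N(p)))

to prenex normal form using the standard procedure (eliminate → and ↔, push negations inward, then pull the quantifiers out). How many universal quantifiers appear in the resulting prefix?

Eliminate → and ↔ using ¬ and ∨.
  (∀u N(u)) ∨ ¬¬(∃y R(y)) ∨ (∃p N(p))
Drive negations inward (¬∀x A ≡ ∃x ¬A, ¬∃x A ≡ ∀x ¬A, De Morgan for ∧/∨):
  (∀u N(u)) ∨ (∃y R(y)) ∨ (∃p N(p))
Extract every quantifier outward, since the variables are now distinct and don't occur free across branches:
  ∀u ∃y ∃p (N(u) ∨ R(y) ∨ N(p))
The prefix is ∀u ∃y ∃p: 1 universal, 2 existential.

1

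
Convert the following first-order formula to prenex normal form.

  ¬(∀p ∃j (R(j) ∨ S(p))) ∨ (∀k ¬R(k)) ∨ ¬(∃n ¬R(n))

Drive negations inward (¬∀x A ≡ ∃x ¬A, ¬∃x A ≡ ∀x ¬A, De Morgan for ∧/∨):
  (∃p ∀j (¬R(j) ∧ ¬S(p))) ∨ (∀k ¬R(k)) ∨ (∀n R(n))
All bound variables are already distinct, so no renaming is needed.
Finally move all quantifiers to the prefix:
  ∃p ∀j ∀k ∀n (¬R(j) ∧ ¬S(p) ∨ ¬R(k) ∨ R(n))

∃p ∀j ∀k ∀n (¬R(j) ∧ ¬S(p) ∨ ¬R(k) ∨ R(n))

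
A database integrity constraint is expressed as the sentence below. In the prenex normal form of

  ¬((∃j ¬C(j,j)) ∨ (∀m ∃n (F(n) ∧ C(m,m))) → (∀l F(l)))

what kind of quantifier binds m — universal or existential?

universal

Rewrite implications/biconditionals: A → B as ¬A ∨ B.
  ¬(¬((∃j ¬C(j,j)) ∨ (∀m ∃n (F(n) ∧ C(m,m)))) ∨ (∀l F(l)))
Move each ¬ inward, flipping quantifiers it crosses:
  ((∃j ¬C(j,j)) ∨ (∀m ∃n (F(n) ∧ C(m,m)))) ∧ (∃l ¬F(l))
All bound variables are already distinct, so no renaming is needed.
Pull the quantifiers to the front (each side's bound variable is not free in the other side):
  ∃j ∀m ∃n ∃l ((¬C(j,j) ∨ F(n) ∧ C(m,m)) ∧ ¬F(l))
The quantifier ∀m sits under an even number of negations (counting the antecedent side of each →), so it remains universal.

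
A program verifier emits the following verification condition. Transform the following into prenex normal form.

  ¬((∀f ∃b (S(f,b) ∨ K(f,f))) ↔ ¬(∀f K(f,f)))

∀f ∃b ∀p ∃s ∃w ∀r ((S(f,b) ∨ K(f,f)) ∧ K(p,p) ∨ ¬K(s,s) ∧ ¬S(w,r) ∧ ¬K(w,w))

Eliminate → and ↔ using ¬ and ∨; A ↔ B as (¬A ∨ B) ∧ (¬B ∨ A).
  ¬((¬(∀f ∃b (S(f,b) ∨ K(f,f))) ∨ ¬(∀f K(f,f))) ∧ (¬¬(∀f K(f,f)) ∨ (∀f ∃b (S(f,b) ∨ K(f,f)))))
Drive negations inward (¬∀x A ≡ ∃x ¬A, ¬∃x A ≡ ∀x ¬A, De Morgan for ∧/∨):
  (∀f ∃b (S(f,b) ∨ K(f,f))) ∧ (∀f K(f,f)) ∨ (∃f ¬K(f,f)) ∧ (∃f ∀b (¬S(f,b) ∧ ¬K(f,f)))
Give each quantifier a distinct variable: f↦p, f↦s, f↦w, b↦r.
  (∀f ∃b (S(f,b) ∨ K(f,f))) ∧ (∀p K(p,p)) ∨ (∃s ¬K(s,s)) ∧ (∃w ∀r (¬S(w,r) ∧ ¬K(w,w)))
Finally move all quantifiers to the prefix:
  ∀f ∃b ∀p ∃s ∃w ∀r ((S(f,b) ∨ K(f,f)) ∧ K(p,p) ∨ ¬K(s,s) ∧ ¬S(w,r) ∧ ¬K(w,w))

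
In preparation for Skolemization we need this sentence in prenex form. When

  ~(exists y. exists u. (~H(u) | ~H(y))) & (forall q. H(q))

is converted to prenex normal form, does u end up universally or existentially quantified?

Push ¬ through the quantifiers and connectives to reach negation normal form:
  (forall y. forall u. (H(u) & H(y))) & (forall q. H(q))
Pull the quantifiers to the front (each side's bound variable is not free in the other side):
  forall y. forall u. forall q. (H(u) & H(y) & H(q))
The quantifier exists u sits under an odd number of negations, so it flips to forall u.

universal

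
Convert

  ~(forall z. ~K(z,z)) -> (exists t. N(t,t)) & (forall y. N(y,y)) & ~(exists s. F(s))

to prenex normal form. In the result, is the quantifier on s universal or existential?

universal

First replace A → B with ¬A ∨ B.
  ~~(forall z. ~K(z,z)) | (exists t. N(t,t)) & (forall y. N(y,y)) & ~(exists s. F(s))
Drive negations inward (¬∀x A ≡ ∃x ¬A, ¬∃x A ≡ ∀x ¬A, De Morgan for ∧/∨):
  (forall z. ~K(z,z)) | (exists t. N(t,t)) & (forall y. N(y,y)) & (forall s. ~F(s))
All bound variables are already distinct, so no renaming is needed.
Pull the quantifiers to the front (each side's bound variable is not free in the other side):
  forall z. exists t. forall y. forall s. (~K(z,z) | N(t,t) & N(y,y) & ~F(s))
The quantifier exists s sits under an odd number of negations (counting the antecedent side of each →), so it flips to forall s.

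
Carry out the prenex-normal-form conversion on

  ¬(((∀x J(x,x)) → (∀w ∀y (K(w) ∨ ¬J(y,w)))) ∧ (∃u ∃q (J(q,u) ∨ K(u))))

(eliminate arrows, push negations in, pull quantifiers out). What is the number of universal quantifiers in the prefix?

3

First replace A → B with ¬A ∨ B.
  ¬((¬(∀x J(x,x)) ∨ (∀w ∀y (K(w) ∨ ¬J(y,w)))) ∧ (∃u ∃q (J(q,u) ∨ K(u))))
Move each ¬ inward, flipping quantifiers it crosses:
  (∀x J(x,x)) ∧ (∃w ∃y (¬K(w) ∧ J(y,w))) ∨ (∀u ∀q (¬J(q,u) ∧ ¬K(u)))
All bound variables are already distinct, so no renaming is needed.
Finally move all quantifiers to the prefix:
  ∀x ∃w ∃y ∀u ∀q (J(x,x) ∧ ¬K(w) ∧ J(y,w) ∨ ¬J(q,u) ∧ ¬K(u))
The prefix is ∀x ∃w ∃y ∀u ∀q: 3 universal, 2 existential.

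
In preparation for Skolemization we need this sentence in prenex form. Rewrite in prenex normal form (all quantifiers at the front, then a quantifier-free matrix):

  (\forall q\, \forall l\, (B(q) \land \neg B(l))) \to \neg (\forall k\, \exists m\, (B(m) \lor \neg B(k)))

Rewrite implications/biconditionals: A → B as ¬A ∨ B.
  \neg (\forall q\, \forall l\, (B(q) \land \neg B(l))) \lor \neg (\forall k\, \exists m\, (B(m) \lor \neg B(k)))
Push ¬ through the quantifiers and connectives to reach negation normal form:
  (\exists q\, \exists l\, (\neg B(q) \lor B(l))) \lor (\exists k\, \forall m\, (\neg B(m) \land B(k)))
All bound variables are already distinct, so no renaming is needed.
Finally move all quantifiers to the prefix:
  \exists q\, \exists l\, \exists k\, \forall m\, (\neg B(q) \lor B(l) \lor \neg B(m) \land B(k))

\exists q\, \exists l\, \exists k\, \forall m\, (\neg B(q) \lor B(l) \lor \neg B(m) \land B(k))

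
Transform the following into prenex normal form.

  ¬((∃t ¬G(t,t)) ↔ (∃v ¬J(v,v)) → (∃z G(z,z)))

∃t ∃v ∀z ∀x ∃u ∀b (¬G(t,t) ∧ ¬J(v,v) ∧ ¬G(z,z) ∨ (J(x,x) ∨ G(u,u)) ∧ G(b,b))

Eliminate → and ↔ using ¬ and ∨; A ↔ B as (¬A ∨ B) ∧ (¬B ∨ A).
  ¬((¬(∃t ¬G(t,t)) ∨ ¬(∃v ¬J(v,v)) ∨ (∃z G(z,z))) ∧ (¬(¬(∃v ¬J(v,v)) ∨ (∃z G(z,z))) ∨ (∃t ¬G(t,t))))
Move each ¬ inward, flipping quantifiers it crosses:
  (∃t ¬G(t,t)) ∧ (∃v ¬J(v,v)) ∧ (∀z ¬G(z,z)) ∨ ((∀v J(v,v)) ∨ (∃z G(z,z))) ∧ (∀t G(t,t))
Standardize variables apart so no two quantifiers bind the same name: v↦x, z↦u, t↦b.
  (∃t ¬G(t,t)) ∧ (∃v ¬J(v,v)) ∧ (∀z ¬G(z,z)) ∨ ((∀x J(x,x)) ∨ (∃u G(u,u))) ∧ (∀b G(b,b))
Pull the quantifiers to the front (each side's bound variable is not free in the other side):
  ∃t ∃v ∀z ∀x ∃u ∀b (¬G(t,t) ∧ ¬J(v,v) ∧ ¬G(z,z) ∨ (J(x,x) ∨ G(u,u)) ∧ G(b,b))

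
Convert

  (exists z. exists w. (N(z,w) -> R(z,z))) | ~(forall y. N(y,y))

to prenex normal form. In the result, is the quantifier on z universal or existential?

First replace A → B with ¬A ∨ B.
  (exists z. exists w. (~N(z,w) | R(z,z))) | ~(forall y. N(y,y))
Drive negations inward (¬∀x A ≡ ∃x ¬A, ¬∃x A ≡ ∀x ¬A, De Morgan for ∧/∨):
  (exists z. exists w. (~N(z,w) | R(z,z))) | (exists y. ~N(y,y))
All bound variables are already distinct, so no renaming is needed.
Pull the quantifiers to the front (each side's bound variable is not free in the other side):
  exists z. exists w. exists y. (~N(z,w) | R(z,z) | ~N(y,y))
The quantifier exists z sits under an even number of negations (counting the antecedent side of each →), so it remains existential.

existential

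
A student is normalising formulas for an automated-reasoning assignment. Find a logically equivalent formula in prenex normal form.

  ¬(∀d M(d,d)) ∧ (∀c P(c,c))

Push ¬ through the quantifiers and connectives to reach negation normal form:
  (∃d ¬M(d,d)) ∧ (∀c P(c,c))
All bound variables are already distinct, so no renaming is needed.
Pull the quantifiers to the front (each side's bound variable is not free in the other side):
  ∃d ∀c (¬M(d,d) ∧ P(c,c))

∃d ∀c (¬M(d,d) ∧ P(c,c))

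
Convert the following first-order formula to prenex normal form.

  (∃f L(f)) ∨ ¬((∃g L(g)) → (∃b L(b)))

Eliminate → and ↔ using ¬ and ∨.
  (∃f L(f)) ∨ ¬(¬(∃g L(g)) ∨ (∃b L(b)))
Move each ¬ inward, flipping quantifiers it crosses:
  (∃f L(f)) ∨ (∃g L(g)) ∧ (∀b ¬L(b))
All bound variables are already distinct, so no renaming is needed.
Finally move all quantifiers to the prefix:
  ∃f ∃g ∀b (L(f) ∨ L(g) ∧ ¬L(b))

∃f ∃g ∀b (L(f) ∨ L(g) ∧ ¬L(b))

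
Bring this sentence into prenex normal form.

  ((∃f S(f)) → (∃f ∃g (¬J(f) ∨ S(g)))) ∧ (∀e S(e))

∀f ∃v ∃g ∀e ((¬S(f) ∨ ¬J(v) ∨ S(g)) ∧ S(e))

Eliminate → and ↔ using ¬ and ∨.
  (¬(∃f S(f)) ∨ (∃f ∃g (¬J(f) ∨ S(g)))) ∧ (∀e S(e))
Move each ¬ inward, flipping quantifiers it crosses:
  ((∀f ¬S(f)) ∨ (∃f ∃g (¬J(f) ∨ S(g)))) ∧ (∀e S(e))
Standardize variables apart so no two quantifiers bind the same name: f↦v.
  ((∀f ¬S(f)) ∨ (∃v ∃g (¬J(v) ∨ S(g)))) ∧ (∀e S(e))
Extract every quantifier outward, since the variables are now distinct and don't occur free across branches:
  ∀f ∃v ∃g ∀e ((¬S(f) ∨ ¬J(v) ∨ S(g)) ∧ S(e))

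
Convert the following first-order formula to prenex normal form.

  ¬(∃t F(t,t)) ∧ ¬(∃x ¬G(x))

Push ¬ through the quantifiers and connectives to reach negation normal form:
  (∀t ¬F(t,t)) ∧ (∀x G(x))
Finally move all quantifiers to the prefix:
  ∀t ∀x (¬F(t,t) ∧ G(x))

∀t ∀x (¬F(t,t) ∧ G(x))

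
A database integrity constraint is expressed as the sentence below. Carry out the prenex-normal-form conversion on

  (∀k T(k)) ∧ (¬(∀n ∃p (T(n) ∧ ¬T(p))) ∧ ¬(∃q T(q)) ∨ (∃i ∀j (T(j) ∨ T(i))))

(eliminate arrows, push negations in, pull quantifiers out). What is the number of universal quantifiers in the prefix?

4

Drive negations inward (¬∀x A ≡ ∃x ¬A, ¬∃x A ≡ ∀x ¬A, De Morgan for ∧/∨):
  (∀k T(k)) ∧ ((∃n ∀p (¬T(n) ∨ T(p))) ∧ (∀q ¬T(q)) ∨ (∃i ∀j (T(j) ∨ T(i))))
All bound variables are already distinct, so no renaming is needed.
Extract every quantifier outward, since the variables are now distinct and don't occur free across branches:
  ∀k ∃n ∀p ∀q ∃i ∀j (T(k) ∧ ((¬T(n) ∨ T(p)) ∧ ¬T(q) ∨ T(j) ∨ T(i)))
The prefix is ∀k ∃n ∀p ∀q ∃i ∀j: 4 universal, 2 existential.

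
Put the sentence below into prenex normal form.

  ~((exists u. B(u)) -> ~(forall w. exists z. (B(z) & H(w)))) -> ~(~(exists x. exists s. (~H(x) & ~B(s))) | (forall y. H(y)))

forall u. exists w. forall z. exists x. exists s. exists y. (~B(u) | ~B(z) | ~H(w) | ~H(x) & ~B(s) & ~H(y))

First replace A → B with ¬A ∨ B.
  ~~(~(exists u. B(u)) | ~(forall w. exists z. (B(z) & H(w)))) | ~(~(exists x. exists s. (~H(x) & ~B(s))) | (forall y. H(y)))
Move each ¬ inward, flipping quantifiers it crosses:
  (forall u. ~B(u)) | (exists w. forall z. (~B(z) | ~H(w))) | (exists x. exists s. (~H(x) & ~B(s))) & (exists y. ~H(y))
All bound variables are already distinct, so no renaming is needed.
Pull the quantifiers to the front (each side's bound variable is not free in the other side):
  forall u. exists w. forall z. exists x. exists s. exists y. (~B(u) | ~B(z) | ~H(w) | ~H(x) & ~B(s) & ~H(y))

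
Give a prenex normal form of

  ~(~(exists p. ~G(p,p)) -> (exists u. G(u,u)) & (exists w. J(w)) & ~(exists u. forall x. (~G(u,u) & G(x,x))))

Rewrite implications/biconditionals: A → B as ¬A ∨ B.
  ~(~~(exists p. ~G(p,p)) | (exists u. G(u,u)) & (exists w. J(w)) & ~(exists u. forall x. (~G(u,u) & G(x,x))))
Push ¬ through the quantifiers and connectives to reach negation normal form:
  (forall p. G(p,p)) & ((forall u. ~G(u,u)) | (forall w. ~J(w)) | (exists u. forall x. (~G(u,u) & G(x,x))))
Standardize variables apart so no two quantifiers bind the same name: u↦v.
  (forall p. G(p,p)) & ((forall u. ~G(u,u)) | (forall w. ~J(w)) | (exists v. forall x. (~G(v,v) & G(x,x))))
Pull the quantifiers to the front (each side's bound variable is not free in the other side):
  forall p. forall u. forall w. exists v. forall x. (G(p,p) & (~G(u,u) | ~J(w) | ~G(v,v) & G(x,x)))

forall p. forall u. forall w. exists v. forall x. (G(p,p) & (~G(u,u) | ~J(w) | ~G(v,v) & G(x,x)))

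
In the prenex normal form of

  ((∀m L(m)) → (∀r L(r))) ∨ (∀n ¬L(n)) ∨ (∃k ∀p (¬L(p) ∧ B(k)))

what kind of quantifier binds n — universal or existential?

Eliminate → and ↔ using ¬ and ∨.
  ¬(∀m L(m)) ∨ (∀r L(r)) ∨ (∀n ¬L(n)) ∨ (∃k ∀p (¬L(p) ∧ B(k)))
Push ¬ through the quantifiers and connectives to reach negation normal form:
  (∃m ¬L(m)) ∨ (∀r L(r)) ∨ (∀n ¬L(n)) ∨ (∃k ∀p (¬L(p) ∧ B(k)))
Finally move all quantifiers to the prefix:
  ∃m ∀r ∀n ∃k ∀p (¬L(m) ∨ L(r) ∨ ¬L(n) ∨ ¬L(p) ∧ B(k))
The quantifier ∀n sits under an even number of negations (counting the antecedent side of each →), so it remains universal.

universal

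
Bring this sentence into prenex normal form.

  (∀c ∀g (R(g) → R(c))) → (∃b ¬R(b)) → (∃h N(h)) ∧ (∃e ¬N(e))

∃c ∃g ∀b ∃h ∃e (R(g) ∧ ¬R(c) ∨ R(b) ∨ N(h) ∧ ¬N(e))

Rewrite implications/biconditionals: A → B as ¬A ∨ B.
  ¬(∀c ∀g (¬R(g) ∨ R(c))) ∨ ¬(∃b ¬R(b)) ∨ (∃h N(h)) ∧ (∃e ¬N(e))
Move each ¬ inward, flipping quantifiers it crosses:
  (∃c ∃g (R(g) ∧ ¬R(c))) ∨ (∀b R(b)) ∨ (∃h N(h)) ∧ (∃e ¬N(e))
Pull the quantifiers to the front (each side's bound variable is not free in the other side):
  ∃c ∃g ∀b ∃h ∃e (R(g) ∧ ¬R(c) ∨ R(b) ∨ N(h) ∧ ¬N(e))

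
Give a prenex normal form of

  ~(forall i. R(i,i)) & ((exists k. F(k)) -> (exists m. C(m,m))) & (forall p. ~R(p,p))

exists i. forall k. exists m. forall p. (~R(i,i) & (~F(k) | C(m,m)) & ~R(p,p))

Rewrite implications/biconditionals: A → B as ¬A ∨ B.
  ~(forall i. R(i,i)) & (~(exists k. F(k)) | (exists m. C(m,m))) & (forall p. ~R(p,p))
Drive negations inward (¬∀x A ≡ ∃x ¬A, ¬∃x A ≡ ∀x ¬A, De Morgan for ∧/∨):
  (exists i. ~R(i,i)) & ((forall k. ~F(k)) | (exists m. C(m,m))) & (forall p. ~R(p,p))
All bound variables are already distinct, so no renaming is needed.
Finally move all quantifiers to the prefix:
  exists i. forall k. exists m. forall p. (~R(i,i) & (~F(k) | C(m,m)) & ~R(p,p))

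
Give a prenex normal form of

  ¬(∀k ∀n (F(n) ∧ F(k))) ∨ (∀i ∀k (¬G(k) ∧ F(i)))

∃k ∃n ∀i ∀w1 (¬F(n) ∨ ¬F(k) ∨ ¬G(w1) ∧ F(i))

Move each ¬ inward, flipping quantifiers it crosses:
  (∃k ∃n (¬F(n) ∨ ¬F(k))) ∨ (∀i ∀k (¬G(k) ∧ F(i)))
Give each quantifier a distinct variable: k↦w1.
  (∃k ∃n (¬F(n) ∨ ¬F(k))) ∨ (∀i ∀w1 (¬G(w1) ∧ F(i)))
Finally move all quantifiers to the prefix:
  ∃k ∃n ∀i ∀w1 (¬F(n) ∨ ¬F(k) ∨ ¬G(w1) ∧ F(i))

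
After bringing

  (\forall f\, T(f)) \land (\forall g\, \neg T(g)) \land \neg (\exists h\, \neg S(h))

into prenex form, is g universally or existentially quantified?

Drive negations inward (¬∀x A ≡ ∃x ¬A, ¬∃x A ≡ ∀x ¬A, De Morgan for ∧/∨):
  (\forall f\, T(f)) \land (\forall g\, \neg T(g)) \land (\forall h\, S(h))
Extract every quantifier outward, since the variables are now distinct and don't occur free across branches:
  \forall f\, \forall g\, \forall h\, (T(f) \land \neg T(g) \land S(h))
The quantifier \forall g sits under an even number of negations, so it remains universal.

universal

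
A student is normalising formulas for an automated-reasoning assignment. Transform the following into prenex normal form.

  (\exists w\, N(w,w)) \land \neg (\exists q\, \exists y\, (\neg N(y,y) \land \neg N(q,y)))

Push ¬ through the quantifiers and connectives to reach negation normal form:
  (\exists w\, N(w,w)) \land (\forall q\, \forall y\, (N(y,y) \lor N(q,y)))
Extract every quantifier outward, since the variables are now distinct and don't occur free across branches:
  \exists w\, \forall q\, \forall y\, (N(w,w) \land (N(y,y) \lor N(q,y)))

\exists w\, \forall q\, \forall y\, (N(w,w) \land (N(y,y) \lor N(q,y)))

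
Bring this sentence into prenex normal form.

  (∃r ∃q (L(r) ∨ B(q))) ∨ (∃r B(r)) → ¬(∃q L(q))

Eliminate → and ↔ using ¬ and ∨.
  ¬((∃r ∃q (L(r) ∨ B(q))) ∨ (∃r B(r))) ∨ ¬(∃q L(q))
Push ¬ through the quantifiers and connectives to reach negation normal form:
  (∀r ∀q (¬L(r) ∧ ¬B(q))) ∧ (∀r ¬B(r)) ∨ (∀q ¬L(q))
Rename bound variables to avoid capture: r↦x, q↦z.
  (∀r ∀q (¬L(r) ∧ ¬B(q))) ∧ (∀x ¬B(x)) ∨ (∀z ¬L(z))
Extract every quantifier outward, since the variables are now distinct and don't occur free across branches:
  ∀r ∀q ∀x ∀z (¬L(r) ∧ ¬B(q) ∧ ¬B(x) ∨ ¬L(z))

∀r ∀q ∀x ∀z (¬L(r) ∧ ¬B(q) ∧ ¬B(x) ∨ ¬L(z))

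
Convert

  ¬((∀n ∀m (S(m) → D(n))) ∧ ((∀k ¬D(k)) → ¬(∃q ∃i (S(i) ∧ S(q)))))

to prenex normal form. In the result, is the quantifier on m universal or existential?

existential

Rewrite implications/biconditionals: A → B as ¬A ∨ B.
  ¬((∀n ∀m (¬S(m) ∨ D(n))) ∧ (¬(∀k ¬D(k)) ∨ ¬(∃q ∃i (S(i) ∧ S(q)))))
Move each ¬ inward, flipping quantifiers it crosses:
  (∃n ∃m (S(m) ∧ ¬D(n))) ∨ (∀k ¬D(k)) ∧ (∃q ∃i (S(i) ∧ S(q)))
All bound variables are already distinct, so no renaming is needed.
Pull the quantifiers to the front (each side's bound variable is not free in the other side):
  ∃n ∃m ∀k ∃q ∃i (S(m) ∧ ¬D(n) ∨ ¬D(k) ∧ S(i) ∧ S(q))
The quantifier ∀m sits under an odd number of negations (counting the antecedent side of each →), so it flips to ∃m.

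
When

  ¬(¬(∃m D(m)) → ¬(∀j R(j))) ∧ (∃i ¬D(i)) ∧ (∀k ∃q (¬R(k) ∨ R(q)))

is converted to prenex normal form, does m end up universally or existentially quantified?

Eliminate → and ↔ using ¬ and ∨.
  ¬(¬¬(∃m D(m)) ∨ ¬(∀j R(j))) ∧ (∃i ¬D(i)) ∧ (∀k ∃q (¬R(k) ∨ R(q)))
Push ¬ through the quantifiers and connectives to reach negation normal form:
  (∀m ¬D(m)) ∧ (∀j R(j)) ∧ (∃i ¬D(i)) ∧ (∀k ∃q (¬R(k) ∨ R(q)))
All bound variables are already distinct, so no renaming is needed.
Pull the quantifiers to the front (each side's bound variable is not free in the other side):
  ∀m ∀j ∃i ∀k ∃q (¬D(m) ∧ R(j) ∧ ¬D(i) ∧ (¬R(k) ∨ R(q)))
The quantifier ∃m sits under an odd number of negations (counting the antecedent side of each →), so it flips to ∀m.

universal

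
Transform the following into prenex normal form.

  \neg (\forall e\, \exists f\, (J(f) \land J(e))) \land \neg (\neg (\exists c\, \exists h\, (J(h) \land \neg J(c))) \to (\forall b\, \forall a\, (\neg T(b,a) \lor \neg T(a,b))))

\exists e\, \forall f\, \forall c\, \forall h\, \exists b\, \exists a\, ((\neg J(f) \lor \neg J(e)) \land (\neg J(h) \lor J(c)) \land T(b,a) \land T(a,b))

Rewrite implications/biconditionals: A → B as ¬A ∨ B.
  \neg (\forall e\, \exists f\, (J(f) \land J(e))) \land \neg (\neg \neg (\exists c\, \exists h\, (J(h) \land \neg J(c))) \lor (\forall b\, \forall a\, (\neg T(b,a) \lor \neg T(a,b))))
Move each ¬ inward, flipping quantifiers it crosses:
  (\exists e\, \forall f\, (\neg J(f) \lor \neg J(e))) \land (\forall c\, \forall h\, (\neg J(h) \lor J(c))) \land (\exists b\, \exists a\, (T(b,a) \land T(a,b)))
All bound variables are already distinct, so no renaming is needed.
Extract every quantifier outward, since the variables are now distinct and don't occur free across branches:
  \exists e\, \forall f\, \forall c\, \forall h\, \exists b\, \exists a\, ((\neg J(f) \lor \neg J(e)) \land (\neg J(h) \lor J(c)) \land T(b,a) \land T(a,b))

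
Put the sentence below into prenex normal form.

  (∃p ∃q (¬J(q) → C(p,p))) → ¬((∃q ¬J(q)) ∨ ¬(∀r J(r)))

∀p ∀q ∀x1 ∀r (¬J(q) ∧ ¬C(p,p) ∨ J(x1) ∧ J(r))

Rewrite implications/biconditionals: A → B as ¬A ∨ B.
  ¬(∃p ∃q (¬¬J(q) ∨ C(p,p))) ∨ ¬((∃q ¬J(q)) ∨ ¬(∀r J(r)))
Move each ¬ inward, flipping quantifiers it crosses:
  (∀p ∀q (¬J(q) ∧ ¬C(p,p))) ∨ (∀q J(q)) ∧ (∀r J(r))
Give each quantifier a distinct variable: q↦x1.
  (∀p ∀q (¬J(q) ∧ ¬C(p,p))) ∨ (∀x1 J(x1)) ∧ (∀r J(r))
Pull the quantifiers to the front (each side's bound variable is not free in the other side):
  ∀p ∀q ∀x1 ∀r (¬J(q) ∧ ¬C(p,p) ∨ J(x1) ∧ J(r))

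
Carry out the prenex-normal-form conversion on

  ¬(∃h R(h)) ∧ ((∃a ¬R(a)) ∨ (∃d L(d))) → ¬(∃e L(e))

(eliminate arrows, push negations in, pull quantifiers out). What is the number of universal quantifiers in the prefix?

Eliminate → and ↔ using ¬ and ∨.
  ¬(¬(∃h R(h)) ∧ ((∃a ¬R(a)) ∨ (∃d L(d)))) ∨ ¬(∃e L(e))
Move each ¬ inward, flipping quantifiers it crosses:
  (∃h R(h)) ∨ (∀a R(a)) ∧ (∀d ¬L(d)) ∨ (∀e ¬L(e))
All bound variables are already distinct, so no renaming is needed.
Extract every quantifier outward, since the variables are now distinct and don't occur free across branches:
  ∃h ∀a ∀d ∀e (R(h) ∨ R(a) ∧ ¬L(d) ∨ ¬L(e))
The prefix is ∃h ∀a ∀d ∀e: 3 universal, 1 existential.

3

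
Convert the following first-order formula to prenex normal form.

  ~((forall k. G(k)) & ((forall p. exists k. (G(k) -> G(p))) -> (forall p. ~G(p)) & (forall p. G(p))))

exists k. forall p. exists q. exists t. exists y. (~G(k) | (~G(q) | G(p)) & (G(t) | ~G(y)))

Rewrite implications/biconditionals: A → B as ¬A ∨ B.
  ~((forall k. G(k)) & (~(forall p. exists k. (~G(k) | G(p))) | (forall p. ~G(p)) & (forall p. G(p))))
Push ¬ through the quantifiers and connectives to reach negation normal form:
  (exists k. ~G(k)) | (forall p. exists k. (~G(k) | G(p))) & ((exists p. G(p)) | (exists p. ~G(p)))
Give each quantifier a distinct variable: k↦q, p↦t, p↦y.
  (exists k. ~G(k)) | (forall p. exists q. (~G(q) | G(p))) & ((exists t. G(t)) | (exists y. ~G(y)))
Finally move all quantifiers to the prefix:
  exists k. forall p. exists q. exists t. exists y. (~G(k) | (~G(q) | G(p)) & (G(t) | ~G(y)))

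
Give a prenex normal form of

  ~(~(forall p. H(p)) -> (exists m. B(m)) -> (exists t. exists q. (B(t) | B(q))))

exists p. exists m. forall t. forall q. (~H(p) & B(m) & ~B(t) & ~B(q))

Eliminate → and ↔ using ¬ and ∨.
  ~(~~(forall p. H(p)) | ~(exists m. B(m)) | (exists t. exists q. (B(t) | B(q))))
Move each ¬ inward, flipping quantifiers it crosses:
  (exists p. ~H(p)) & (exists m. B(m)) & (forall t. forall q. (~B(t) & ~B(q)))
All bound variables are already distinct, so no renaming is needed.
Finally move all quantifiers to the prefix:
  exists p. exists m. forall t. forall q. (~H(p) & B(m) & ~B(t) & ~B(q))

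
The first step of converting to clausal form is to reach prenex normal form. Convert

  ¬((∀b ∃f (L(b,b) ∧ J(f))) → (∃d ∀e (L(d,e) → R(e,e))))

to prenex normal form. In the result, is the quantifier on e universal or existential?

Eliminate → and ↔ using ¬ and ∨.
  ¬(¬(∀b ∃f (L(b,b) ∧ J(f))) ∨ (∃d ∀e (¬L(d,e) ∨ R(e,e))))
Push ¬ through the quantifiers and connectives to reach negation normal form:
  (∀b ∃f (L(b,b) ∧ J(f))) ∧ (∀d ∃e (L(d,e) ∧ ¬R(e,e)))
Extract every quantifier outward, since the variables are now distinct and don't occur free across branches:
  ∀b ∃f ∀d ∃e (L(b,b) ∧ J(f) ∧ L(d,e) ∧ ¬R(e,e))
The quantifier ∀e sits under an odd number of negations (counting the antecedent side of each →), so it flips to ∃e.

existential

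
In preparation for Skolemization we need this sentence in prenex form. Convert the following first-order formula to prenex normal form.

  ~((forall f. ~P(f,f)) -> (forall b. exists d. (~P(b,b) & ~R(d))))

Eliminate → and ↔ using ¬ and ∨.
  ~(~(forall f. ~P(f,f)) | (forall b. exists d. (~P(b,b) & ~R(d))))
Move each ¬ inward, flipping quantifiers it crosses:
  (forall f. ~P(f,f)) & (exists b. forall d. (P(b,b) | R(d)))
All bound variables are already distinct, so no renaming is needed.
Pull the quantifiers to the front (each side's bound variable is not free in the other side):
  forall f. exists b. forall d. (~P(f,f) & (P(b,b) | R(d)))

forall f. exists b. forall d. (~P(f,f) & (P(b,b) | R(d)))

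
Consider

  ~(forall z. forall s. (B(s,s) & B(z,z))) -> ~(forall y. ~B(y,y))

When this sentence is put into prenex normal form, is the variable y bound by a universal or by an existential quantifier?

existential

First replace A → B with ¬A ∨ B.
  ~~(forall z. forall s. (B(s,s) & B(z,z))) | ~(forall y. ~B(y,y))
Drive negations inward (¬∀x A ≡ ∃x ¬A, ¬∃x A ≡ ∀x ¬A, De Morgan for ∧/∨):
  (forall z. forall s. (B(s,s) & B(z,z))) | (exists y. B(y,y))
Extract every quantifier outward, since the variables are now distinct and don't occur free across branches:
  forall z. forall s. exists y. (B(s,s) & B(z,z) | B(y,y))
The quantifier forall y sits under an odd number of negations (counting the antecedent side of each →), so it flips to exists y.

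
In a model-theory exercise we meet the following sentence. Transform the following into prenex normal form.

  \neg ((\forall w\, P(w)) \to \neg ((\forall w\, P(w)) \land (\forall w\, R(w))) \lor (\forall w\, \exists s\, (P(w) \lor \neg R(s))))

Eliminate → and ↔ using ¬ and ∨.
  \neg (\neg (\forall w\, P(w)) \lor \neg ((\forall w\, P(w)) \land (\forall w\, R(w))) \lor (\forall w\, \exists s\, (P(w) \lor \neg R(s))))
Move each ¬ inward, flipping quantifiers it crosses:
  (\forall w\, P(w)) \land (\forall w\, P(w)) \land (\forall w\, R(w)) \land (\exists w\, \forall s\, (\neg P(w) \land R(s)))
Rename bound variables to avoid capture: w↦c, w↦t, w↦x1.
  (\forall w\, P(w)) \land (\forall c\, P(c)) \land (\forall t\, R(t)) \land (\exists x1\, \forall s\, (\neg P(x1) \land R(s)))
Finally move all quantifiers to the prefix:
  \forall w\, \forall c\, \forall t\, \exists x1\, \forall s\, (P(w) \land P(c) \land R(t) \land \neg P(x1) \land R(s))

\forall w\, \forall c\, \forall t\, \exists x1\, \forall s\, (P(w) \land P(c) \land R(t) \land \neg P(x1) \land R(s))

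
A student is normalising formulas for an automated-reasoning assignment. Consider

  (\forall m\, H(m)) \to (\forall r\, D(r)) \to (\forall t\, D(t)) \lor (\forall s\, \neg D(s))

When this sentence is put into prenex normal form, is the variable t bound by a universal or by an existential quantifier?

universal

Eliminate → and ↔ using ¬ and ∨.
  \neg (\forall m\, H(m)) \lor \neg (\forall r\, D(r)) \lor (\forall t\, D(t)) \lor (\forall s\, \neg D(s))
Drive negations inward (¬∀x A ≡ ∃x ¬A, ¬∃x A ≡ ∀x ¬A, De Morgan for ∧/∨):
  (\exists m\, \neg H(m)) \lor (\exists r\, \neg D(r)) \lor (\forall t\, D(t)) \lor (\forall s\, \neg D(s))
All bound variables are already distinct, so no renaming is needed.
Extract every quantifier outward, since the variables are now distinct and don't occur free across branches:
  \exists m\, \exists r\, \forall t\, \forall s\, (\neg H(m) \lor \neg D(r) \lor D(t) \lor \neg D(s))
The quantifier \forall t sits under an even number of negations (counting the antecedent side of each →), so it remains universal.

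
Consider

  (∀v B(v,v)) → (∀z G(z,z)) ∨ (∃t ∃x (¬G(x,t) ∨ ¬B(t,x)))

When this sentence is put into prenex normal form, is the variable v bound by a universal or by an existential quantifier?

Eliminate → and ↔ using ¬ and ∨.
  ¬(∀v B(v,v)) ∨ (∀z G(z,z)) ∨ (∃t ∃x (¬G(x,t) ∨ ¬B(t,x)))
Push ¬ through the quantifiers and connectives to reach negation normal form:
  (∃v ¬B(v,v)) ∨ (∀z G(z,z)) ∨ (∃t ∃x (¬G(x,t) ∨ ¬B(t,x)))
Pull the quantifiers to the front (each side's bound variable is not free in the other side):
  ∃v ∀z ∃t ∃x (¬B(v,v) ∨ G(z,z) ∨ ¬G(x,t) ∨ ¬B(t,x))
The quantifier ∀v sits under an odd number of negations (counting the antecedent side of each →), so it flips to ∃v.

existential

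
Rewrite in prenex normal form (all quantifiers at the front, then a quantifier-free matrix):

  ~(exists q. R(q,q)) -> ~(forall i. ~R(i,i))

exists q. exists i. (R(q,q) | R(i,i))

Eliminate → and ↔ using ¬ and ∨.
  ~~(exists q. R(q,q)) | ~(forall i. ~R(i,i))
Drive negations inward (¬∀x A ≡ ∃x ¬A, ¬∃x A ≡ ∀x ¬A, De Morgan for ∧/∨):
  (exists q. R(q,q)) | (exists i. R(i,i))
Extract every quantifier outward, since the variables are now distinct and don't occur free across branches:
  exists q. exists i. (R(q,q) | R(i,i))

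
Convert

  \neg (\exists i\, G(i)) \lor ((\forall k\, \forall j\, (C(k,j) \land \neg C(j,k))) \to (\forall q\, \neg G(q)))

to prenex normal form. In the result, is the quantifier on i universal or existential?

universal

First replace A → B with ¬A ∨ B.
  \neg (\exists i\, G(i)) \lor \neg (\forall k\, \forall j\, (C(k,j) \land \neg C(j,k))) \lor (\forall q\, \neg G(q))
Push ¬ through the quantifiers and connectives to reach negation normal form:
  (\forall i\, \neg G(i)) \lor (\exists k\, \exists j\, (\neg C(k,j) \lor C(j,k))) \lor (\forall q\, \neg G(q))
Extract every quantifier outward, since the variables are now distinct and don't occur free across branches:
  \forall i\, \exists k\, \exists j\, \forall q\, (\neg G(i) \lor \neg C(k,j) \lor C(j,k) \lor \neg G(q))
The quantifier \exists i sits under an odd number of negations (counting the antecedent side of each →), so it flips to \forall i.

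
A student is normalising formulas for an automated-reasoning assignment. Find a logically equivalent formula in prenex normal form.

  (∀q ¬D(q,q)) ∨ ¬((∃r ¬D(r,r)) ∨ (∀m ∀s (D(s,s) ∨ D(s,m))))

Push ¬ through the quantifiers and connectives to reach negation normal form:
  (∀q ¬D(q,q)) ∨ (∀r D(r,r)) ∧ (∃m ∃s (¬D(s,s) ∧ ¬D(s,m)))
All bound variables are already distinct, so no renaming is needed.
Pull the quantifiers to the front (each side's bound variable is not free in the other side):
  ∀q ∀r ∃m ∃s (¬D(q,q) ∨ D(r,r) ∧ ¬D(s,s) ∧ ¬D(s,m))

∀q ∀r ∃m ∃s (¬D(q,q) ∨ D(r,r) ∧ ¬D(s,s) ∧ ¬D(s,m))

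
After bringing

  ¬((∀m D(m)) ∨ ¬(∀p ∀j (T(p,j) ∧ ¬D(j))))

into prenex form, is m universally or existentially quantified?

existential

Push ¬ through the quantifiers and connectives to reach negation normal form:
  (∃m ¬D(m)) ∧ (∀p ∀j (T(p,j) ∧ ¬D(j)))
All bound variables are already distinct, so no renaming is needed.
Pull the quantifiers to the front (each side's bound variable is not free in the other side):
  ∃m ∀p ∀j (¬D(m) ∧ T(p,j) ∧ ¬D(j))
The quantifier ∀m sits under an odd number of negations, so it flips to ∃m.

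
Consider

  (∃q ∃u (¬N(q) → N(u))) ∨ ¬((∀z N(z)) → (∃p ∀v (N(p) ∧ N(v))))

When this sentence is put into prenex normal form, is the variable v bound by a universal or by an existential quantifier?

existential

Rewrite implications/biconditionals: A → B as ¬A ∨ B.
  (∃q ∃u (¬¬N(q) ∨ N(u))) ∨ ¬(¬(∀z N(z)) ∨ (∃p ∀v (N(p) ∧ N(v))))
Push ¬ through the quantifiers and connectives to reach negation normal form:
  (∃q ∃u (N(q) ∨ N(u))) ∨ (∀z N(z)) ∧ (∀p ∃v (¬N(p) ∨ ¬N(v)))
All bound variables are already distinct, so no renaming is needed.
Extract every quantifier outward, since the variables are now distinct and don't occur free across branches:
  ∃q ∃u ∀z ∀p ∃v (N(q) ∨ N(u) ∨ N(z) ∧ (¬N(p) ∨ ¬N(v)))
The quantifier ∀v sits under an odd number of negations (counting the antecedent side of each →), so it flips to ∃v.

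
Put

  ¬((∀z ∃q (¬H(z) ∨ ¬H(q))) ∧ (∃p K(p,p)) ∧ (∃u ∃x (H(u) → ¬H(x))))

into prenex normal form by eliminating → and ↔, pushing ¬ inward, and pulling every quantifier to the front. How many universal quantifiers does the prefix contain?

Rewrite implications/biconditionals: A → B as ¬A ∨ B.
  ¬((∀z ∃q (¬H(z) ∨ ¬H(q))) ∧ (∃p K(p,p)) ∧ (∃u ∃x (¬H(u) ∨ ¬H(x))))
Move each ¬ inward, flipping quantifiers it crosses:
  (∃z ∀q (H(z) ∧ H(q))) ∨ (∀p ¬K(p,p)) ∨ (∀u ∀x (H(u) ∧ H(x)))
Pull the quantifiers to the front (each side's bound variable is not free in the other side):
  ∃z ∀q ∀p ∀u ∀x (H(z) ∧ H(q) ∨ ¬K(p,p) ∨ H(u) ∧ H(x))
The prefix is ∃z ∀q ∀p ∀u ∀x: 4 universal, 1 existential.

4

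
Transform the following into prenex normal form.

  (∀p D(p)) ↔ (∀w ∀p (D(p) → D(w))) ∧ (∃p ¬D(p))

First replace A → B with ¬A ∨ B; A ↔ B as (¬A ∨ B) ∧ (¬B ∨ A).
  (¬(∀p D(p)) ∨ (∀w ∀p (¬D(p) ∨ D(w))) ∧ (∃p ¬D(p))) ∧ (¬((∀w ∀p (¬D(p) ∨ D(w))) ∧ (∃p ¬D(p))) ∨ (∀p D(p)))
Move each ¬ inward, flipping quantifiers it crosses:
  ((∃p ¬D(p)) ∨ (∀w ∀p (¬D(p) ∨ D(w))) ∧ (∃p ¬D(p))) ∧ ((∃w ∃p (D(p) ∧ ¬D(w))) ∨ (∀p D(p)) ∨ (∀p D(p)))
Give each quantifier a distinct variable: p↦a, p↦c, w↦s, p↦u1, p↦x1, p↦q.
  ((∃p ¬D(p)) ∨ (∀w ∀a (¬D(a) ∨ D(w))) ∧ (∃c ¬D(c))) ∧ ((∃s ∃u1 (D(u1) ∧ ¬D(s))) ∨ (∀x1 D(x1)) ∨ (∀q D(q)))
Extract every quantifier outward, since the variables are now distinct and don't occur free across branches:
  ∃p ∀w ∀a ∃c ∃s ∃u1 ∀x1 ∀q ((¬D(p) ∨ (¬D(a) ∨ D(w)) ∧ ¬D(c)) ∧ (D(u1) ∧ ¬D(s) ∨ D(x1) ∨ D(q)))

∃p ∀w ∀a ∃c ∃s ∃u1 ∀x1 ∀q ((¬D(p) ∨ (¬D(a) ∨ D(w)) ∧ ¬D(c)) ∧ (D(u1) ∧ ¬D(s) ∨ D(x1) ∨ D(q)))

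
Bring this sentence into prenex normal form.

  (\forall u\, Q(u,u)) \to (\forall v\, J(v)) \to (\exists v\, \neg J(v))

Rewrite implications/biconditionals: A → B as ¬A ∨ B.
  \neg (\forall u\, Q(u,u)) \lor \neg (\forall v\, J(v)) \lor (\exists v\, \neg J(v))
Drive negations inward (¬∀x A ≡ ∃x ¬A, ¬∃x A ≡ ∀x ¬A, De Morgan for ∧/∨):
  (\exists u\, \neg Q(u,u)) \lor (\exists v\, \neg J(v)) \lor (\exists v\, \neg J(v))
Standardize variables apart so no two quantifiers bind the same name: v↦a.
  (\exists u\, \neg Q(u,u)) \lor (\exists v\, \neg J(v)) \lor (\exists a\, \neg J(a))
Extract every quantifier outward, since the variables are now distinct and don't occur free across branches:
  \exists u\, \exists v\, \exists a\, (\neg Q(u,u) \lor \neg J(v) \lor \neg J(a))

\exists u\, \exists v\, \exists a\, (\neg Q(u,u) \lor \neg J(v) \lor \neg J(a))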